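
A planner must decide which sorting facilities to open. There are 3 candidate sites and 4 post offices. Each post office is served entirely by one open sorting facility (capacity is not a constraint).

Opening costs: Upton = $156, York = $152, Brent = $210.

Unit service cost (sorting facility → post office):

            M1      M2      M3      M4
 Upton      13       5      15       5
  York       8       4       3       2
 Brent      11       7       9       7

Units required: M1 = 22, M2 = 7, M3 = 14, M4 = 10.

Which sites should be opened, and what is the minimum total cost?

Open York only; minimum total cost 418.

For any fixed open set, each post office goes to its cheapest open site; total = fixed + service.
{York}: M1→York 8·22=176, M2→York 4·7=28, M3→York 3·14=42, M4→York 2·10=20. Service 266; fixed 152; total 418.
{Upton, York}: service 266 + fixed 308 = 574
{York, Brent}: service 266 + fixed 362 = 628
{Upton, York, Brent}: service 266 + fixed 518 = 784
No other subset beats 418.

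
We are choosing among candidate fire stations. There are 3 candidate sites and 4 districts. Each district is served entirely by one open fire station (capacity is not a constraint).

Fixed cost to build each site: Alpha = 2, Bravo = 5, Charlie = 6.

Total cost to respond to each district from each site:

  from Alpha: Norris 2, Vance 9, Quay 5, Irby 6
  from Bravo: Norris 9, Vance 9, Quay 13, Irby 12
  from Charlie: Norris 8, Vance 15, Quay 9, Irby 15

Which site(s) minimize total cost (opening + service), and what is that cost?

Open Alpha only; minimum total cost 24.

For any fixed open set, each district goes to its cheapest open site; total = fixed + service.
{Alpha}: Norris→Alpha 2, Vance→Alpha 9, Quay→Alpha 5, Irby→Alpha 6. Service 22; fixed 2; total 24.
{Alpha, Bravo}: service 22 + fixed 7 = 29
{Alpha, Charlie}: service 22 + fixed 8 = 30
{Alpha, Bravo, Charlie}: service 22 + fixed 13 = 35
No other subset beats 24.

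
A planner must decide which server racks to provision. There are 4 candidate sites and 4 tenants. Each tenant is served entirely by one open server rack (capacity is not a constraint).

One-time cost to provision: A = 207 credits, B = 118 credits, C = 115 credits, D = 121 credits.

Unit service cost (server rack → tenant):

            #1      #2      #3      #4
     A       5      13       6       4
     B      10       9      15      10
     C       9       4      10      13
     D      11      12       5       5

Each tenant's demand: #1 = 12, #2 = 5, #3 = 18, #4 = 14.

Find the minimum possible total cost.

Minimum total cost: 473

For any fixed open set, each tenant goes to its cheapest open site; total = fixed + service.
{D}: #1→D 11·12=132, #2→D 12·5=60, #3→D 5·18=90, #4→D 5·14=70. Service 352; fixed 121; total 473.
{A}: service 289 + fixed 207 = 496
{C, D}: #1→C 9·12=108, #2→C 4·5=20, #3→D 5·18=90, #4→D 5·14=70. Service 288; fixed 236; total 524.
{A, B, C, D}: service 226 + fixed 561 = 787
No other subset beats 473.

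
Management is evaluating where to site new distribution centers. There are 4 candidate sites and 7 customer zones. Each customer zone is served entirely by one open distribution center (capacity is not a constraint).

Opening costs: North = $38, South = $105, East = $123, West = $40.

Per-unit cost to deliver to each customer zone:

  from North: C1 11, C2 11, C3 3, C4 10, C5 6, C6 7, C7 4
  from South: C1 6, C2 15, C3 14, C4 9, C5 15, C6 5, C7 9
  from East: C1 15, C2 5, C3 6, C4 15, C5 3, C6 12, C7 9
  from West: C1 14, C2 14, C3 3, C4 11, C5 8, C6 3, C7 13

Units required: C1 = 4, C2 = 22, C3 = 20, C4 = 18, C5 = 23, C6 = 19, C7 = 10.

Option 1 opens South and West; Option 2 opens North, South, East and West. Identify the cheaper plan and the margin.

Option 2 is cheaper by 202.

Option 1: {South, West}: C1→South 6·4=24, C2→West 14·22=308, C3→West 3·20=60, C4→South 9·18=162, C5→West 8·23=184, C6→West 3·19=57, C7→South 9·10=90. Service 885; fixed 145; total 1030.
Option 2: {North, South, East, West}: C1→South 6·4=24, C2→East 5·22=110, C3→North 3·20=60, C4→South 9·18=162, C5→East 3·23=69, C6→West 3·19=57, C7→North 4·10=40. Service 522; fixed 306; total 828.
Difference: |1030 − 828| = 202.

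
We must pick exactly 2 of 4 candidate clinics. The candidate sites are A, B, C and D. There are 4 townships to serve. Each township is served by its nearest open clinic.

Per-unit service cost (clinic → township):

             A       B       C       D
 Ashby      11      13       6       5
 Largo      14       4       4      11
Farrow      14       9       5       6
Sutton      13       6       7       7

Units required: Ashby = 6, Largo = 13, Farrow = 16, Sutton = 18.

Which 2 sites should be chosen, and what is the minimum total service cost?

Choose B and C; total service cost 276.

With exactly 2 open, each township uses its cheapest among the chosen.
{B, C}: Ashby→C 6·6=36, Largo→B 4·13=52, Farrow→C 5·16=80, Sutton→B 6·18=108. Service cost 276.
{B, D}: service cost 286
{C, D}: service cost 288
Among all 6 size-2 choices, {B, C} is lowest.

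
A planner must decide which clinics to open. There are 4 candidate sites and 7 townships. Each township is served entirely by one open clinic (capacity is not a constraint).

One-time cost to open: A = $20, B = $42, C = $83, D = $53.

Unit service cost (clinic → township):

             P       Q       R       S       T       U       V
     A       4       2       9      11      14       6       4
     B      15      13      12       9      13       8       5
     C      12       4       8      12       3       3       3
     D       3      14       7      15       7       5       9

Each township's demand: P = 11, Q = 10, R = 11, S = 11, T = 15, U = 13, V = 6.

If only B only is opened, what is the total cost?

Total cost: 897

Each township is assigned to its cheapest site among the open ones.
{B}: P→B 15·11=165, Q→B 13·10=130, R→B 12·11=132, S→B 9·11=99, T→B 13·15=195, U→B 8·13=104, V→B 5·6=30. Service 855; fixed 42; total 897.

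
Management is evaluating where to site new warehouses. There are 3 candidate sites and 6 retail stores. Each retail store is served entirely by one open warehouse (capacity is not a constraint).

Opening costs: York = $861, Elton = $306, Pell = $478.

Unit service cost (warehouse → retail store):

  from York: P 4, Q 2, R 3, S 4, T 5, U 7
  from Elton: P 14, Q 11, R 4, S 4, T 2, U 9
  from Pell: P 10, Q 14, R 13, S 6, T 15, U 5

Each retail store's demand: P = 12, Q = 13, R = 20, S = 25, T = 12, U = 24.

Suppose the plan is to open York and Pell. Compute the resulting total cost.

Each retail store is assigned to its cheapest site among the open ones.
{York, Pell}: P→York 4·12=48, Q→York 2·13=26, R→York 3·20=60, S→York 4·25=100, T→York 5·12=60, U→Pell 5·24=120. Service 414; fixed 1339; total 1753.

Total cost: 1753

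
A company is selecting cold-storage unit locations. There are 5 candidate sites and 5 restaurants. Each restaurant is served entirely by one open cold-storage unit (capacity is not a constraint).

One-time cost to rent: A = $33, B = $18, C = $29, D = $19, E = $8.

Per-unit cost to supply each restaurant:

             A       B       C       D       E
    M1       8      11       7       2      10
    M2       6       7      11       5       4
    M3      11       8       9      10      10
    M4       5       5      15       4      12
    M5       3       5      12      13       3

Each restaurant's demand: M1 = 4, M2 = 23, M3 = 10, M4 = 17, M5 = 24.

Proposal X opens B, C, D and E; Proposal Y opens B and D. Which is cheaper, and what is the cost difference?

Proposal X: {B, C, D, E}: M1→D 2·4=8, M2→E 4·23=92, M3→B 8·10=80, M4→D 4·17=68, M5→E 3·24=72. Service 320; fixed 74; total 394.
Proposal Y: {B, D}: M1→D 2·4=8, M2→D 5·23=115, M3→B 8·10=80, M4→D 4·17=68, M5→B 5·24=120. Service 391; fixed 37; total 428.
Difference: |394 − 428| = 34.

Proposal X is cheaper by 34.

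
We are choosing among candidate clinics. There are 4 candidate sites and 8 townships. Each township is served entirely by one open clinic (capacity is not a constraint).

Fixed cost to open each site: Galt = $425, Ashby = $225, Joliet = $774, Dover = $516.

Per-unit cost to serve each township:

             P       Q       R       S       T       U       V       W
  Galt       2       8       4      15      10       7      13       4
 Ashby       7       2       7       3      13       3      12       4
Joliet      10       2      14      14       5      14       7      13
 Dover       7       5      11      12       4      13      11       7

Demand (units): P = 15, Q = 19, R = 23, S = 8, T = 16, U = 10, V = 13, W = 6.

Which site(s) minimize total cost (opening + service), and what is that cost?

Open Ashby only; minimum total cost 971.

For any fixed open set, each township goes to its cheapest open site; total = fixed + service.
{Ashby}: P→Ashby 7·15=105, Q→Ashby 2·19=38, R→Ashby 7·23=161, S→Ashby 3·8=24, T→Ashby 13·16=208, U→Ashby 3·10=30, V→Ashby 12·13=156, W→Ashby 4·6=24. Service 746; fixed 225; total 971.
{Galt, Ashby}: P→Galt 2·15=30, Q→Ashby 2·19=38, R→Galt 4·23=92, S→Ashby 3·8=24, T→Galt 10·16=160, U→Ashby 3·10=30, V→Ashby 12·13=156, W→Galt 4·6=24. Service 554; fixed 650; total 1204.
{Galt}: P→Galt 2·15=30, Q→Galt 8·19=152, R→Galt 4·23=92, S→Galt 15·8=120, T→Galt 10·16=160, U→Galt 7·10=70, V→Galt 13·13=169, W→Galt 4·6=24. Service 817; fixed 425; total 1242.
{Galt, Ashby, Joliet, Dover}: service 393 + fixed 1940 = 2333
No other subset beats 971.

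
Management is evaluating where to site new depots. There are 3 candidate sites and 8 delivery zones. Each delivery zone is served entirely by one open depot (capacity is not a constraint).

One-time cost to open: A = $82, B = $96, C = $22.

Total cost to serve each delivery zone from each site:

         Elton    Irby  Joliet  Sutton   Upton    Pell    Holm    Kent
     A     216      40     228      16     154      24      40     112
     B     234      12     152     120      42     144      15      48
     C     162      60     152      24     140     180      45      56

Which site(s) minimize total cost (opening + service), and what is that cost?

For any fixed open set, each delivery zone goes to its cheapest open site; total = fixed + service.
{A, B, C}: Elton→C 162, Irby→B 12, Joliet→B 152, Sutton→A 16, Upton→B 42, Pell→A 24, Holm→B 15, Kent→B 48. Service 471; fixed 200; total 671.
{A, B}: service 525 + fixed 178 = 703
{B, C}: service 599 + fixed 118 = 717
{C}: service 819 + fixed 22 = 841
(All 7 nonempty subsets were checked; A, B and C is lowest.)

Open A, B and C; minimum total cost 671.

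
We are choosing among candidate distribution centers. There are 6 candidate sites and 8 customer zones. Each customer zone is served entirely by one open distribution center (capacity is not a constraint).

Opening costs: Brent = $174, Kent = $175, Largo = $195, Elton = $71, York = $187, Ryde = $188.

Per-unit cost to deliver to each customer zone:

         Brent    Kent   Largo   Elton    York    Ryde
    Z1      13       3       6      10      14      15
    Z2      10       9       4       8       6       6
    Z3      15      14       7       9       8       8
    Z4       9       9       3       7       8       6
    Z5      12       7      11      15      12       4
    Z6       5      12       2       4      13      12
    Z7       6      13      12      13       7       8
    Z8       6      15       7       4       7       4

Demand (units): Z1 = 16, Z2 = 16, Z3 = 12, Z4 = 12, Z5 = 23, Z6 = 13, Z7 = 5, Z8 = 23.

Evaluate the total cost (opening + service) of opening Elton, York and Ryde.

Each customer zone is assigned to its cheapest site among the open ones.
{Elton, York, Ryde}: Z1→Elton 10·16=160, Z2→York 6·16=96, Z3→York 8·12=96, Z4→Ryde 6·12=72, Z5→Ryde 4·23=92, Z6→Elton 4·13=52, Z7→York 7·5=35, Z8→Elton 4·23=92. Service 695; fixed 446; total 1141.

Total cost: 1141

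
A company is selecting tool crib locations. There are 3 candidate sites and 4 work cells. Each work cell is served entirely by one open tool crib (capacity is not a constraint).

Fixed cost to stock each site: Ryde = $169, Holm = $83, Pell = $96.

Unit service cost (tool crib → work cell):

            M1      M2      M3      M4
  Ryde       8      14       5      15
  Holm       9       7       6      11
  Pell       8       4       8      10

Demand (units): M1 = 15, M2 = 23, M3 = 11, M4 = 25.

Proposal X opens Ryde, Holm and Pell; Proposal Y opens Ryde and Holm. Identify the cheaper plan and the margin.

Proposal X: {Ryde, Holm, Pell}: M1→Ryde 8·15=120, M2→Pell 4·23=92, M3→Ryde 5·11=55, M4→Pell 10·25=250. Service 517; fixed 348; total 865.
Proposal Y: {Ryde, Holm}: M1→Ryde 8·15=120, M2→Holm 7·23=161, M3→Ryde 5·11=55, M4→Holm 11·25=275. Service 611; fixed 252; total 863.
Difference: |865 − 863| = 2.

Proposal Y is cheaper by 2.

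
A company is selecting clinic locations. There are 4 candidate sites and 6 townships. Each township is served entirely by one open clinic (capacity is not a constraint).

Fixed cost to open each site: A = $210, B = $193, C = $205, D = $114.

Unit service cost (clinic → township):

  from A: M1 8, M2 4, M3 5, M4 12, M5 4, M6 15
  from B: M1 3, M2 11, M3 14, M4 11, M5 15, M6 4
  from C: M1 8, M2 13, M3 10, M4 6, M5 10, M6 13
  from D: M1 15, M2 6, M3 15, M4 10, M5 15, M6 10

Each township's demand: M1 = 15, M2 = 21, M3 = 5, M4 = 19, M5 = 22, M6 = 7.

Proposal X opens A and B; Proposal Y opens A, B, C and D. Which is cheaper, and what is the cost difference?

Proposal X: {A, B}: M1→B 3·15=45, M2→A 4·21=84, M3→A 5·5=25, M4→B 11·19=209, M5→A 4·22=88, M6→B 4·7=28. Service 479; fixed 403; total 882.
Proposal Y: {A, B, C, D}: M1→B 3·15=45, M2→A 4·21=84, M3→A 5·5=25, M4→C 6·19=114, M5→A 4·22=88, M6→B 4·7=28. Service 384; fixed 722; total 1106.
Difference: |882 − 1106| = 224.

Proposal X is cheaper by 224.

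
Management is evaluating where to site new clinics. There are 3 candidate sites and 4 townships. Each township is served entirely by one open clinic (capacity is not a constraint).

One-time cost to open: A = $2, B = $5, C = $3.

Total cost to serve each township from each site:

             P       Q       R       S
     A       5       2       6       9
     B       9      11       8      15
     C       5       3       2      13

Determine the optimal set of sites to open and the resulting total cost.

Open A and C; minimum total cost 23.

For any fixed open set, each township goes to its cheapest open site; total = fixed + service.
{A, C}: P→A 5, Q→A 2, R→C 2, S→A 9. Service 18; fixed 5; total 23.
{A}: P→A 5, Q→A 2, R→A 6, S→A 9. Service 22; fixed 2; total 24.
{C}: service 23 + fixed 3 = 26
{A, B, C}: P→A 5, Q→A 2, R→C 2, S→A 9. Service 18; fixed 10; total 28.
(All 7 nonempty subsets were checked; A and C is lowest.)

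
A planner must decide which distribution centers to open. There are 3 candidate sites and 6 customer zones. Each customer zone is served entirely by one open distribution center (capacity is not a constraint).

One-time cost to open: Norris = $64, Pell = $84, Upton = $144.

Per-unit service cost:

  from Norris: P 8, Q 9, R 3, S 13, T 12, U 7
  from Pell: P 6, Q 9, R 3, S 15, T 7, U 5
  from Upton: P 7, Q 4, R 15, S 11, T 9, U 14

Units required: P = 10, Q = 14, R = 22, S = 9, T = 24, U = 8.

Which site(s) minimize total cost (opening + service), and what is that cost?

For any fixed open set, each customer zone goes to its cheapest open site; total = fixed + service.
{Pell}: P→Pell 6·10=60, Q→Pell 9·14=126, R→Pell 3·22=66, S→Pell 15·9=135, T→Pell 7·24=168, U→Pell 5·8=40. Service 595; fixed 84; total 679.
{Pell, Upton}: P→Pell 6·10=60, Q→Upton 4·14=56, R→Pell 3·22=66, S→Upton 11·9=99, T→Pell 7·24=168, U→Pell 5·8=40. Service 489; fixed 228; total 717.
{Norris, Pell}: service 577 + fixed 148 = 725
{Norris, Pell, Upton}: P→Pell 6·10=60, Q→Upton 4·14=56, R→Norris 3·22=66, S→Upton 11·9=99, T→Pell 7·24=168, U→Pell 5·8=40. Service 489; fixed 292; total 781.
No other subset beats 679.

Open Pell only; minimum total cost 679.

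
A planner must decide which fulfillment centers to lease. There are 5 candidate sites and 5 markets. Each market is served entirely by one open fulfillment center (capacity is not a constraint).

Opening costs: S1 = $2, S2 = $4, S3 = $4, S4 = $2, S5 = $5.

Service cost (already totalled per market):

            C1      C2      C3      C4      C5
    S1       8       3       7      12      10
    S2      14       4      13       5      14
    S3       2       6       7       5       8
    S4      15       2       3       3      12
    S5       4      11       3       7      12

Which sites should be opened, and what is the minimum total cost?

For any fixed open set, each market goes to its cheapest open site; total = fixed + service.
{S3, S4}: C1→S3 2, C2→S4 2, C3→S4 3, C4→S4 3, C5→S3 8. Service 18; fixed 6; total 24.
{S1, S3, S4}: service 18 + fixed 8 = 26
{S2, S3, S4}: C1→S3 2, C2→S4 2, C3→S4 3, C4→S4 3, C5→S3 8. Service 18; fixed 10; total 28.
{S1, S2, S3, S4, S5}: C1→S3 2, C2→S4 2, C3→S4 3, C4→S4 3, C5→S3 8. Service 18; fixed 17; total 35.
No other subset beats 24.

Open S3 and S4; minimum total cost 24.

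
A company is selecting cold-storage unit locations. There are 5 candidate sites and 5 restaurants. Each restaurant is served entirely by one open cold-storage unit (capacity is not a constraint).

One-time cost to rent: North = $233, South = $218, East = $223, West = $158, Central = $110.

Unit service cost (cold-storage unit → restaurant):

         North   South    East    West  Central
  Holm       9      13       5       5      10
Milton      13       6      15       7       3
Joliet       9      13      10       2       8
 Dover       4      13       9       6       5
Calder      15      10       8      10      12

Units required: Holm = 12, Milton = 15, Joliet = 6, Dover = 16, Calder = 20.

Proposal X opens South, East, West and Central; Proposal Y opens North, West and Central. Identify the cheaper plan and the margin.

Proposal X: {South, East, West, Central}: Holm→East 5·12=60, Milton→Central 3·15=45, Joliet→West 2·6=12, Dover→Central 5·16=80, Calder→East 8·20=160. Service 357; fixed 709; total 1066.
Proposal Y: {North, West, Central}: Holm→West 5·12=60, Milton→Central 3·15=45, Joliet→West 2·6=12, Dover→North 4·16=64, Calder→West 10·20=200. Service 381; fixed 501; total 882.
Difference: |1066 − 882| = 184.

Proposal Y is cheaper by 184.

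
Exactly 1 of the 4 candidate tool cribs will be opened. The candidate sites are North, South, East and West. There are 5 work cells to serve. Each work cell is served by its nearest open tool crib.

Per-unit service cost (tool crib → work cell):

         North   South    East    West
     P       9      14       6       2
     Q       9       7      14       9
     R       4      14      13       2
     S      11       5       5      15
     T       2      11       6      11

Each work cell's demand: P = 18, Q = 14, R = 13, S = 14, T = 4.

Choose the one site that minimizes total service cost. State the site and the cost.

With exactly 1 open, each work cell uses its cheapest among the chosen.
{West}: P→West 2·18=36, Q→West 9·14=126, R→West 2·13=26, S→West 15·14=210, T→West 11·4=44. Service cost 442.
{North}: service cost 502
{East}: service cost 567
Among all 4 size-1 choices, {West} is lowest.

Choose West only; total service cost 442.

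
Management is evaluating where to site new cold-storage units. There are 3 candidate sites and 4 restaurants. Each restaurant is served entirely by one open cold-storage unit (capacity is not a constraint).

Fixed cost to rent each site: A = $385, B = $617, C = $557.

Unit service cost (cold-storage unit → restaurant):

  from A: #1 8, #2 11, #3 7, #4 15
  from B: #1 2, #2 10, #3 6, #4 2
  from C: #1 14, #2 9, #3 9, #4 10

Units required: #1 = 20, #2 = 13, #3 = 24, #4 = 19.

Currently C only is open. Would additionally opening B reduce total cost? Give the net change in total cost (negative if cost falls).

No — net change +153 (cost rises by 153).

Current service cost with {C}: 803.
Adding B: each restaurant re-picks its cheapest; new service cost 339, saving 464.
Extra fixed cost: 617. Net change = 617 − 464 = 153.
(Totals: 1360 → 1513.)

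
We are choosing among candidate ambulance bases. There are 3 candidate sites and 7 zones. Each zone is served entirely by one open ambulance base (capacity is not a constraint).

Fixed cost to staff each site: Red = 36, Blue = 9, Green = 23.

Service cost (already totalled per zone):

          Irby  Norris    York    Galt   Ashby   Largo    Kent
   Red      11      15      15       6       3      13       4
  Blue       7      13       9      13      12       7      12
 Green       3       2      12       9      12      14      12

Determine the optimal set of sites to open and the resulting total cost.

For any fixed open set, each zone goes to its cheapest open site; total = fixed + service.
{Blue}: Irby→Blue 7, Norris→Blue 13, York→Blue 9, Galt→Blue 13, Ashby→Blue 12, Largo→Blue 7, Kent→Blue 12. Service 73; fixed 9; total 82.
{Blue, Green}: Irby→Green 3, Norris→Green 2, York→Blue 9, Galt→Green 9, Ashby→Blue 12, Largo→Blue 7, Kent→Blue 12. Service 54; fixed 32; total 86.
{Green}: Irby→Green 3, Norris→Green 2, York→Green 12, Galt→Green 9, Ashby→Green 12, Largo→Green 14, Kent→Green 12. Service 64; fixed 23; total 87.
{Red, Blue, Green}: Irby→Green 3, Norris→Green 2, York→Blue 9, Galt→Red 6, Ashby→Red 3, Largo→Blue 7, Kent→Red 4. Service 34; fixed 68; total 102.
(All 7 nonempty subsets were checked; Blue only is lowest.)

Open Blue only; minimum total cost 82.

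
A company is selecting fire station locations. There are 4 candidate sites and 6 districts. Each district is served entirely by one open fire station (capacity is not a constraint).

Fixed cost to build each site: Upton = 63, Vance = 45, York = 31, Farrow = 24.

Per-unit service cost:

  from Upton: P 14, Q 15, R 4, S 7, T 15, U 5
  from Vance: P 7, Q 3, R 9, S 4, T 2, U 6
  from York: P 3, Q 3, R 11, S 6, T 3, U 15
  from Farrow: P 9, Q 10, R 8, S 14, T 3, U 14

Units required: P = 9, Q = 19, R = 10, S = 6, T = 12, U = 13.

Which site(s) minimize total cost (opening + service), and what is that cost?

Open Upton and York; minimum total cost 355.

For any fixed open set, each district goes to its cheapest open site; total = fixed + service.
{Upton, York}: P→York 3·9=27, Q→York 3·19=57, R→Upton 4·10=40, S→York 6·6=36, T→York 3·12=36, U→Upton 5·13=65. Service 261; fixed 94; total 355.
{Upton, Vance, York}: service 237 + fixed 139 = 376
{Vance, York}: P→York 3·9=27, Q→Vance 3·19=57, R→Vance 9·10=90, S→Vance 4·6=24, T→Vance 2·12=24, U→Vance 6·13=78. Service 300; fixed 76; total 376.
{Upton, Vance, York, Farrow}: service 237 + fixed 163 = 400
No other subset beats 355.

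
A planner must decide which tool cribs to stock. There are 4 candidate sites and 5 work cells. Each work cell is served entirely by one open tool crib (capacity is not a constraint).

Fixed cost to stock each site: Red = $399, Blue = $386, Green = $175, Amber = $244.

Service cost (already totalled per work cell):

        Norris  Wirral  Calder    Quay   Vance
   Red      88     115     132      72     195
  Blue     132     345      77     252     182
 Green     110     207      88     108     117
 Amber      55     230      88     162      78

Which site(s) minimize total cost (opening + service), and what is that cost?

For any fixed open set, each work cell goes to its cheapest open site; total = fixed + service.
{Green}: Norris→Green 110, Wirral→Green 207, Calder→Green 88, Quay→Green 108, Vance→Green 117. Service 630; fixed 175; total 805.
{Amber}: service 613 + fixed 244 = 857
{Green, Amber}: Norris→Amber 55, Wirral→Green 207, Calder→Green 88, Quay→Green 108, Vance→Amber 78. Service 536; fixed 419; total 955.
{Red, Blue, Green, Amber}: service 397 + fixed 1204 = 1601
(All 15 nonempty subsets were checked; Green only is lowest.)

Open Green only; minimum total cost 805.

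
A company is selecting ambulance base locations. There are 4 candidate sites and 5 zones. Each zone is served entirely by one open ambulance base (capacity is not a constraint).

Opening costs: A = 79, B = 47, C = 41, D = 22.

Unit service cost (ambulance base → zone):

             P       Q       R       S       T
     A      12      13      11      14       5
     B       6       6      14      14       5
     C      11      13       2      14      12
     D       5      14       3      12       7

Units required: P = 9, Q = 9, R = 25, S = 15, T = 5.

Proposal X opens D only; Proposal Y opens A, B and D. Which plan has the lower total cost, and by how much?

Proposal X is cheaper by 44.

Proposal X: {D}: P→D 5·9=45, Q→D 14·9=126, R→D 3·25=75, S→D 12·15=180, T→D 7·5=35. Service 461; fixed 22; total 483.
Proposal Y: {A, B, D}: P→D 5·9=45, Q→B 6·9=54, R→D 3·25=75, S→D 12·15=180, T→A 5·5=25. Service 379; fixed 148; total 527.
Difference: |483 − 527| = 44.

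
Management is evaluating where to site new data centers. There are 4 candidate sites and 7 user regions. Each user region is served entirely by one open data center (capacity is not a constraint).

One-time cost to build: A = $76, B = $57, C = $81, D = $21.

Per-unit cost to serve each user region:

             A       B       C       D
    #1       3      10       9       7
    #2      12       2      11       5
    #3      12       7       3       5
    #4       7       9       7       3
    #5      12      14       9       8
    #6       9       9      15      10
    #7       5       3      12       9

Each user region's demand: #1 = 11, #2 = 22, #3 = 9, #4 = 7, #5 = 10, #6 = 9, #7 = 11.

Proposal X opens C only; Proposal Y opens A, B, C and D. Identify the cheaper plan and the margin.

Proposal Y is cheaper by 301.

Proposal X: {C}: #1→C 9·11=99, #2→C 11·22=242, #3→C 3·9=27, #4→C 7·7=49, #5→C 9·10=90, #6→C 15·9=135, #7→C 12·11=132. Service 774; fixed 81; total 855.
Proposal Y: {A, B, C, D}: #1→A 3·11=33, #2→B 2·22=44, #3→C 3·9=27, #4→D 3·7=21, #5→D 8·10=80, #6→A 9·9=81, #7→B 3·11=33. Service 319; fixed 235; total 554.
Difference: |855 − 554| = 301.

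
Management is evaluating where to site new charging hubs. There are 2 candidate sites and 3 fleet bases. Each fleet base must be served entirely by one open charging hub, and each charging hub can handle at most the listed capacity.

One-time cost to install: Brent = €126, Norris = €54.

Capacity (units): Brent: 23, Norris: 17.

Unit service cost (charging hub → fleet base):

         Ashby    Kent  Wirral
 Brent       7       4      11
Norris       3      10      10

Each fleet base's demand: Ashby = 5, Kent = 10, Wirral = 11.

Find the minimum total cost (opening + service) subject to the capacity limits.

Minimum total cost: 345

Open {Brent, Norris}: Ashby→Norris 3·5=15, Kent→Brent 4·10=40, Wirral→Norris 10·11=110.
Loads: Brent carries 10/23, Norris carries 16/17. Service 165; fixed 180; total 345.
Next best feasible plan costs 356.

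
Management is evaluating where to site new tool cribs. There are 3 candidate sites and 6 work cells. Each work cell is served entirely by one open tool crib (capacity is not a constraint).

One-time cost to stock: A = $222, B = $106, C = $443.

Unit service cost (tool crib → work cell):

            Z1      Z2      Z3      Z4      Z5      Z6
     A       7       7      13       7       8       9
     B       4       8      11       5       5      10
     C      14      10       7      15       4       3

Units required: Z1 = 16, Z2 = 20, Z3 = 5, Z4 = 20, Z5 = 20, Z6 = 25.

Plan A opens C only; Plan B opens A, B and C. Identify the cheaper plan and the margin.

Plan A: {C}: Z1→C 14·16=224, Z2→C 10·20=200, Z3→C 7·5=35, Z4→C 15·20=300, Z5→C 4·20=80, Z6→C 3·25=75. Service 914; fixed 443; total 1357.
Plan B: {A, B, C}: Z1→B 4·16=64, Z2→A 7·20=140, Z3→C 7·5=35, Z4→B 5·20=100, Z5→C 4·20=80, Z6→C 3·25=75. Service 494; fixed 771; total 1265.
Difference: |1357 − 1265| = 92.

Plan B is cheaper by 92.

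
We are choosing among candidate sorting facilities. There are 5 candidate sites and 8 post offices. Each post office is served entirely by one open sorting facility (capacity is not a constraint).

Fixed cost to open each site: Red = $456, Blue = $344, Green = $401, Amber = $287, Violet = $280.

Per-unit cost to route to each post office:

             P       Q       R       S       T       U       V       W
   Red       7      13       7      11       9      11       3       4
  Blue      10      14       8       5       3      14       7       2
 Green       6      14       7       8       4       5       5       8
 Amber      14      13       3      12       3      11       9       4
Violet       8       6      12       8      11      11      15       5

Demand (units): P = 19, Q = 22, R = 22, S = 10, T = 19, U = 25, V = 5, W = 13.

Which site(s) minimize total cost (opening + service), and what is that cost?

For any fixed open set, each post office goes to its cheapest open site; total = fixed + service.
{Green}: P→Green 6·19=114, Q→Green 14·22=308, R→Green 7·22=154, S→Green 8·10=80, T→Green 4·19=76, U→Green 5·25=125, V→Green 5·5=25, W→Green 8·13=104. Service 986; fixed 401; total 1387.
{Amber, Violet}: P→Violet 8·19=152, Q→Violet 6·22=132, R→Amber 3·22=66, S→Violet 8·10=80, T→Amber 3·19=57, U→Amber 11·25=275, V→Amber 9·5=45, W→Amber 4·13=52. Service 859; fixed 567; total 1426.
{Green, Violet}: service 771 + fixed 681 = 1452
{Red, Blue, Green, Amber, Violet}: service 585 + fixed 1768 = 2353
No other subset beats 1387.

Open Green only; minimum total cost 1387.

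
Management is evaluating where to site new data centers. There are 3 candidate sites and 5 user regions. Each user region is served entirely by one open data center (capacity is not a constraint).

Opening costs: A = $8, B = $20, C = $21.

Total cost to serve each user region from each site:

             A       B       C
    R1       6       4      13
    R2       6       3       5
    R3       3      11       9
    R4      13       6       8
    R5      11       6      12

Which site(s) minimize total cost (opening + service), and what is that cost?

Open A only; minimum total cost 47.

For any fixed open set, each user region goes to its cheapest open site; total = fixed + service.
{A}: R1→A 6, R2→A 6, R3→A 3, R4→A 13, R5→A 11. Service 39; fixed 8; total 47.
{A, B}: R1→B 4, R2→B 3, R3→A 3, R4→B 6, R5→B 6. Service 22; fixed 28; total 50.
{B}: service 30 + fixed 20 = 50
{A, B, C}: service 22 + fixed 49 = 71
(All 7 nonempty subsets were checked; A only is lowest.)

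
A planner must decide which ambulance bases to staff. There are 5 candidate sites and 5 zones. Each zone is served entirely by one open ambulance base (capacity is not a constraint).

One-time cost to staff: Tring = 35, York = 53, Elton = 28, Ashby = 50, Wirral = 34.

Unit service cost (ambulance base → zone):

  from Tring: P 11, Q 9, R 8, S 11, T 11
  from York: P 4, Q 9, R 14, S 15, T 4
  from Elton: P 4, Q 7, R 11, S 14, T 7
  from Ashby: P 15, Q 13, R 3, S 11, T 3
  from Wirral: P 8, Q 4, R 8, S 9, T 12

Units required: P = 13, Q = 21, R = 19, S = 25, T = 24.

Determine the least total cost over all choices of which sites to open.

Minimum total cost: 602

For any fixed open set, each zone goes to its cheapest open site; total = fixed + service.
{Elton, Ashby, Wirral}: P→Elton 4·13=52, Q→Wirral 4·21=84, R→Ashby 3·19=57, S→Wirral 9·25=225, T→Ashby 3·24=72. Service 490; fixed 112; total 602.
{Ashby, Wirral}: service 542 + fixed 84 = 626
{York, Ashby, Wirral}: service 490 + fixed 137 = 627
{Tring, York, Elton, Ashby, Wirral}: service 490 + fixed 200 = 690
No other subset beats 602.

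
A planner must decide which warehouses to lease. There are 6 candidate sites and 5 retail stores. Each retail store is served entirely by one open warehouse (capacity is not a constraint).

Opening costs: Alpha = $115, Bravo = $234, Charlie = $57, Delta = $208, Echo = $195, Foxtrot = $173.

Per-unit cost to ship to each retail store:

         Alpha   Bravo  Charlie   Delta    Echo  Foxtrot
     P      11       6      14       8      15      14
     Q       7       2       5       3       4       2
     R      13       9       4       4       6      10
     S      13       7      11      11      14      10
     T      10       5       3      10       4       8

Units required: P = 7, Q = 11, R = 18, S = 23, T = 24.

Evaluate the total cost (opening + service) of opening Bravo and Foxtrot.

Each retail store is assigned to its cheapest site among the open ones.
{Bravo, Foxtrot}: P→Bravo 6·7=42, Q→Bravo 2·11=22, R→Bravo 9·18=162, S→Bravo 7·23=161, T→Bravo 5·24=120. Service 507; fixed 407; total 914.

Total cost: 914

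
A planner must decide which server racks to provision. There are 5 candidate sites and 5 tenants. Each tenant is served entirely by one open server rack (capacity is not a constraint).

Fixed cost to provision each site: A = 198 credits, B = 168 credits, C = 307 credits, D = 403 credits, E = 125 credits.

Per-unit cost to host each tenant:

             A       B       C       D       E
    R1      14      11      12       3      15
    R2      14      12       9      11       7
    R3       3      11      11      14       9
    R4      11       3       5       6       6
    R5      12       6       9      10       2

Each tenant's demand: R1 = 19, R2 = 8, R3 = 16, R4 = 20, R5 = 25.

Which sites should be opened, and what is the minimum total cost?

For any fixed open set, each tenant goes to its cheapest open site; total = fixed + service.
{E}: R1→E 15·19=285, R2→E 7·8=56, R3→E 9·16=144, R4→E 6·20=120, R5→E 2·25=50. Service 655; fixed 125; total 780.
{B, E}: service 519 + fixed 293 = 812
{B}: R1→B 11·19=209, R2→B 12·8=96, R3→B 11·16=176, R4→B 3·20=60, R5→B 6·25=150. Service 691; fixed 168; total 859.
{A, B, C, D, E}: service 271 + fixed 1201 = 1472
No other subset beats 780.

Open E only; minimum total cost 780.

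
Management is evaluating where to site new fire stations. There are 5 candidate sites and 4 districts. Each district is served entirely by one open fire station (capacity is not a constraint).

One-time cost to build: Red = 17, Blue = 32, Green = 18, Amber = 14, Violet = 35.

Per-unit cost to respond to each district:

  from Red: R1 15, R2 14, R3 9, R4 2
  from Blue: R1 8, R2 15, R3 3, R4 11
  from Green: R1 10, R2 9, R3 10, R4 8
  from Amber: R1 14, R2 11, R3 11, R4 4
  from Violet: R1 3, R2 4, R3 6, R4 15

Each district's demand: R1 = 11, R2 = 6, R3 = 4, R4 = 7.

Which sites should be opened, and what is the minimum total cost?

For any fixed open set, each district goes to its cheapest open site; total = fixed + service.
{Red, Violet}: R1→Violet 3·11=33, R2→Violet 4·6=24, R3→Violet 6·4=24, R4→Red 2·7=14. Service 95; fixed 52; total 147.
{Amber, Violet}: service 109 + fixed 49 = 158
{Red, Amber, Violet}: R1→Violet 3·11=33, R2→Violet 4·6=24, R3→Violet 6·4=24, R4→Red 2·7=14. Service 95; fixed 66; total 161.
{Red, Blue, Green, Amber, Violet}: service 83 + fixed 116 = 199
No other subset beats 147.

Open Red and Violet; minimum total cost 147.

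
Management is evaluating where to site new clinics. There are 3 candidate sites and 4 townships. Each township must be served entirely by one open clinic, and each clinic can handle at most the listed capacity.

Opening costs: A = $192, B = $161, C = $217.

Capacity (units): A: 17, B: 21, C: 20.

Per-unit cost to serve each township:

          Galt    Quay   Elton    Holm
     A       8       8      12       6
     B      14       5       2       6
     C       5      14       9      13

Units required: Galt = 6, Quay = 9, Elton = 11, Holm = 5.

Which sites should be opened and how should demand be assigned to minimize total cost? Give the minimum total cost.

Open {A, B}: Galt→A 8·6=48, Quay→B 5·9=45, Elton→B 2·11=22, Holm→A 6·5=30.
Loads: A carries 11/17, B carries 20/21. Service 145; fixed 353; total 498.
Next best feasible plan costs 525.

Minimum total cost: 498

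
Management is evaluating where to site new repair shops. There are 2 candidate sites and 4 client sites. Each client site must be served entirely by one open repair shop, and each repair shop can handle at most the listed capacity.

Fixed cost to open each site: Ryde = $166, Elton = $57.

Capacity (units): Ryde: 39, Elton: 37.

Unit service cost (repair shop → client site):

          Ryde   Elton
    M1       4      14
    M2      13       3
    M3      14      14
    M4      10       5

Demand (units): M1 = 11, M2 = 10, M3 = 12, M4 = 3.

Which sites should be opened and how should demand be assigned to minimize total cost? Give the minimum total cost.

Open {Elton}: M1→Elton 14·11=154, M2→Elton 3·10=30, M3→Elton 14·12=168, M4→Elton 5·3=15.
Loads: Elton carries 36/37. Service 367; fixed 57; total 424.
Next best feasible plan costs 480.

Minimum total cost: 424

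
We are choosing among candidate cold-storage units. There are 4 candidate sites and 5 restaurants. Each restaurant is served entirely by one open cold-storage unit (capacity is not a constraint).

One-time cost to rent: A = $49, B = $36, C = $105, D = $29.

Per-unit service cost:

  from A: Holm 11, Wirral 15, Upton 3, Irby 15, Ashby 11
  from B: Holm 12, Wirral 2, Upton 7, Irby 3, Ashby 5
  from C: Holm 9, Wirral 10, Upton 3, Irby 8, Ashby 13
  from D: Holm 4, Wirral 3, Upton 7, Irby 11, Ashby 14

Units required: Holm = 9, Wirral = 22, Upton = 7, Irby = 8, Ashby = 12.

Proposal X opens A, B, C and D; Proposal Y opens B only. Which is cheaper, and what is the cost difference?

Proposal X: {A, B, C, D}: Holm→D 4·9=36, Wirral→B 2·22=44, Upton→A 3·7=21, Irby→B 3·8=24, Ashby→B 5·12=60. Service 185; fixed 219; total 404.
Proposal Y: {B}: Holm→B 12·9=108, Wirral→B 2·22=44, Upton→B 7·7=49, Irby→B 3·8=24, Ashby→B 5·12=60. Service 285; fixed 36; total 321.
Difference: |404 − 321| = 83.

Proposal Y is cheaper by 83.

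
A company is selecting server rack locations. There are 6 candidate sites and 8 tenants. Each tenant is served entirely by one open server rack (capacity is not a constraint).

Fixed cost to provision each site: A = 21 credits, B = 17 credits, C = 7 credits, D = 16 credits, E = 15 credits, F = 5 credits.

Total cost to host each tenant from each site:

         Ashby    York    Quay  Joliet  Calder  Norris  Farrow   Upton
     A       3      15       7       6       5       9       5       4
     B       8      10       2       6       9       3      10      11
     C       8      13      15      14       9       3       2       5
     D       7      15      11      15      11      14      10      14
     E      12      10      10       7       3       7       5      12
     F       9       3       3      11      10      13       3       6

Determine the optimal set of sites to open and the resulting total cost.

For any fixed open set, each tenant goes to its cheapest open site; total = fixed + service.
{C, F}: Ashby→C 8, York→F 3, Quay→F 3, Joliet→F 11, Calder→C 9, Norris→C 3, Farrow→C 2, Upton→C 5. Service 44; fixed 12; total 56.
{C, E, F}: Ashby→C 8, York→F 3, Quay→F 3, Joliet→E 7, Calder→E 3, Norris→C 3, Farrow→C 2, Upton→C 5. Service 34; fixed 27; total 61.
{E, F}: service 41 + fixed 20 = 61
{A, B, C, D, E, F}: service 26 + fixed 81 = 107
No other subset beats 56.

Open C and F; minimum total cost 56.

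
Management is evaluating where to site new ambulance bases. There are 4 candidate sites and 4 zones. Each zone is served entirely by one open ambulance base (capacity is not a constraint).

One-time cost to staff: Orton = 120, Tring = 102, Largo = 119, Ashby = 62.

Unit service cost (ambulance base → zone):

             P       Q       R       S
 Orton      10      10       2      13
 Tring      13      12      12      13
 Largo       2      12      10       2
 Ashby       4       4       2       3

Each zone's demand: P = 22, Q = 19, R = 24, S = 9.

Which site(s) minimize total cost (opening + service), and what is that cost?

For any fixed open set, each zone goes to its cheapest open site; total = fixed + service.
{Ashby}: P→Ashby 4·22=88, Q→Ashby 4·19=76, R→Ashby 2·24=48, S→Ashby 3·9=27. Service 239; fixed 62; total 301.
{Largo, Ashby}: service 186 + fixed 181 = 367
{Tring, Ashby}: P→Ashby 4·22=88, Q→Ashby 4·19=76, R→Ashby 2·24=48, S→Ashby 3·9=27. Service 239; fixed 164; total 403.
{Orton, Tring, Largo, Ashby}: service 186 + fixed 403 = 589
No other subset beats 301.

Open Ashby only; minimum total cost 301.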